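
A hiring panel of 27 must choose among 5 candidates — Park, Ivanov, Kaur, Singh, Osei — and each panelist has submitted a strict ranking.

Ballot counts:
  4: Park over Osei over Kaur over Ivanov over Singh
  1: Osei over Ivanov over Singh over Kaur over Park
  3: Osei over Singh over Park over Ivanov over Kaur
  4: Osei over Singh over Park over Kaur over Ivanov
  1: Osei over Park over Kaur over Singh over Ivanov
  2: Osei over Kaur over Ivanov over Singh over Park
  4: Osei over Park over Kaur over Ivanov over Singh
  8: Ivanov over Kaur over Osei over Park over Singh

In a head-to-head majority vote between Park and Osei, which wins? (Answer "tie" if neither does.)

Ballots ranking Park above Osei: 4.
Ballots ranking Osei above Park: 27 − 4 = 23.
Osei wins the head-to-head 23–4.

Osei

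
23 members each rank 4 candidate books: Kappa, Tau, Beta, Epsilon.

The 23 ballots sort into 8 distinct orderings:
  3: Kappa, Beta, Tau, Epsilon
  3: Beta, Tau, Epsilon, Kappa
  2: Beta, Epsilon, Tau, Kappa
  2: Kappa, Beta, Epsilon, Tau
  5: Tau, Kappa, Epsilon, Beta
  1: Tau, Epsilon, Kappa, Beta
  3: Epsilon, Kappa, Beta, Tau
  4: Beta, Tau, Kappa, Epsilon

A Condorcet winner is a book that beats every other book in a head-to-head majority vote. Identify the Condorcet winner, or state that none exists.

none

Head-to-head results (23 members):
Kappa vs Tau: Tau wins 15–8.
Kappa vs Beta: Kappa wins 14–9.
Kappa–Epsilon: Kappa 14–9.
Tau vs Beta: Beta wins 17–6.
Tau vs Epsilon: Tau, 16–7.
Beta vs Epsilon: Beta, 14–9.
Each book drops at least one matchup (Kappa loses to Tau; Tau loses to Beta; Beta loses to Kappa; Epsilon loses to Kappa); the cycle Kappa → Beta → Tau → Kappa rules out a Condorcet winner.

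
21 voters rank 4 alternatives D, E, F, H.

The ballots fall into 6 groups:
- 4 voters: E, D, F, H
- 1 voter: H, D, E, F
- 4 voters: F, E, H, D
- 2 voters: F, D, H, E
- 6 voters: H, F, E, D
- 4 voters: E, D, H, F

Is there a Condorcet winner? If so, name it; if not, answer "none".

Pairwise majorities:
D vs E: D is ranked higher on 1+2 = 3 ballots, E on 18. E wins 18–3.
D vs F: 4+1+4 = 9 for D, 12 for F — F by 12–9.
D vs H: 10 to 11, H.
E vs F: 4+1+4 = 9 for E, 12 for F — F by 12–9.
E vs H: 12 to 9, E.
F vs H: 4+4+2 = 10 for F, 11 for H — H by 11–10.
No alternative is unbeaten: D loses to E; E loses to F; F loses to H; H loses to E. In particular E → H → F → E is a majority cycle — no Condorcet winner exists.

none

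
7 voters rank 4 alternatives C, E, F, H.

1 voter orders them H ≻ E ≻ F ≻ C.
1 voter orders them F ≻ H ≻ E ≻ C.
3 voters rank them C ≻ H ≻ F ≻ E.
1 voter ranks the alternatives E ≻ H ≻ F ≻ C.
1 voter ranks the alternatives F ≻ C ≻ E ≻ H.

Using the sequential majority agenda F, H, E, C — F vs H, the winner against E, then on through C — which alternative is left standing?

Round 1: F vs H — 2–5, H advances.
Round 2: H vs E — 5–2, H advances.
Round 3: H vs C — 3–4, C advances.
C survives the agenda.

C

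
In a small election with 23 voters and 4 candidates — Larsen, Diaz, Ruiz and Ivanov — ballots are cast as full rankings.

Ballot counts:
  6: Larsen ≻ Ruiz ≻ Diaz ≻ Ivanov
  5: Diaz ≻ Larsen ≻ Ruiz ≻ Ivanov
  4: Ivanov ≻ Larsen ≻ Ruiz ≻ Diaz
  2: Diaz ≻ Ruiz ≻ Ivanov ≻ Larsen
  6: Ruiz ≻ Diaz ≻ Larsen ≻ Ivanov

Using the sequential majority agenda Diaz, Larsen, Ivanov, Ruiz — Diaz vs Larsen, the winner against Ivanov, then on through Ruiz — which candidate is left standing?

Round 1: Diaz vs Larsen — 13–10, Diaz advances.
Round 2: Diaz vs Ivanov — 19–4, Diaz advances.
Round 3: Diaz vs Ruiz — 7–16, Ruiz advances.
Ruiz survives the agenda.

Ruiz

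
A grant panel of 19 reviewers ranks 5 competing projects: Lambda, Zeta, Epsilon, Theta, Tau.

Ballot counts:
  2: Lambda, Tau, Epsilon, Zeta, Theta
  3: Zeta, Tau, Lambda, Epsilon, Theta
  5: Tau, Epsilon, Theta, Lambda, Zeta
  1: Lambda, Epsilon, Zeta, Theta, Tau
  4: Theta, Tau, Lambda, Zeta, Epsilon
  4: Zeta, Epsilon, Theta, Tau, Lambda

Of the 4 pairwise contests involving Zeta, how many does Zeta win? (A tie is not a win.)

Zeta against each rival (19 reviewers):
Zeta vs Lambda: Lambda wins 12–7.
Zeta vs Epsilon: 3+4+4 = 11 for Zeta, 8 for Epsilon — Zeta by 11–8.
Zeta vs Theta: Zeta, 10–9.
Zeta vs Tau: Tau wins 11–8.
Zeta beats Epsilon, Theta; loses to Lambda, Tau — 2 pairwise wins.

2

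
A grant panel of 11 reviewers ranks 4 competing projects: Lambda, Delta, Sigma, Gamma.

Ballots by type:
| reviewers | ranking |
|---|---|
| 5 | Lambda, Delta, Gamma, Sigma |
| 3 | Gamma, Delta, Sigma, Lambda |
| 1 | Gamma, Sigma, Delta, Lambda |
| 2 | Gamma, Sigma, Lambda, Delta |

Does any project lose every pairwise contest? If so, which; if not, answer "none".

Head-to-head results (11 reviewers):
Lambda vs Delta: Lambda is ranked higher on 5+2 = 7 ballots, Delta on 4. Lambda wins 7–4.
Lambda vs Sigma: 5 to 6, Sigma.
Lambda–Gamma: Gamma 6–5.
Delta vs Sigma: 5+3 = 8 for Delta, 3 for Sigma — Delta by 8–3.
Delta vs Gamma: Gamma wins 6–5.
Sigma vs Gamma: Sigma is ranked higher on 0 ballots, Gamma on 11. Gamma wins 11–0.
No project is winless: Lambda beats Delta; Delta beats Sigma; Sigma beats Lambda; Gamma beats Lambda. There is no Condorcet loser.

none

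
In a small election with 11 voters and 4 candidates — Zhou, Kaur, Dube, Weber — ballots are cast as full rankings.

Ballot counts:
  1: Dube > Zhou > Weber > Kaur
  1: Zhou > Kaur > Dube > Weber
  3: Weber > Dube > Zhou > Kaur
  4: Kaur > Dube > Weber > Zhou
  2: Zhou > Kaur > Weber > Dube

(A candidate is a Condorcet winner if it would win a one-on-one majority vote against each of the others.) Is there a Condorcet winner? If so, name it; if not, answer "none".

none

Check each pair by majority over 11 ballots:
Zhou vs Kaur: Zhou preferred on 1+1+3+2 = 7 ballots; Zhou wins 7–4.
Zhou vs Dube: Zhou is ranked higher on 1+2 = 3 ballots, Dube on 8. Dube wins 8–3.
Zhou vs Weber: 4 to 7, Weber.
Kaur vs Dube: 7 to 4, Kaur.
Kaur vs Weber: Kaur is ranked higher on 1+4+2 = 7 ballots, Weber on 4. Kaur wins 7–4.
Dube vs Weber: 6 to 5, Dube.
No candidate is unbeaten: Zhou loses to Dube; Kaur loses to Zhou; Dube loses to Kaur; Weber loses to Kaur. In particular Zhou → Kaur → Dube → Zhou is a majority cycle — no Condorcet winner exists.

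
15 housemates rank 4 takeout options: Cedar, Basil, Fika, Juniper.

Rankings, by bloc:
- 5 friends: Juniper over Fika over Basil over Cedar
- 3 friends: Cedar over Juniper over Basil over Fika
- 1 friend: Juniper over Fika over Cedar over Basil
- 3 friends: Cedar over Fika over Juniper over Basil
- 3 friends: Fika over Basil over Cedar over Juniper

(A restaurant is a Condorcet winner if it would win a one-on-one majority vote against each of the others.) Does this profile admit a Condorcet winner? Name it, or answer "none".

none

Head-to-head results (15 friends):
Cedar–Basil: Basil 8–7.
Cedar vs Fika: Fika wins 9–6.
Cedar vs Juniper: Cedar, 9–6.
Basil vs Fika: Fika wins 12–3.
Basil–Juniper: Juniper 12–3.
Fika–Juniper: Juniper 9–6.
Each restaurant drops at least one matchup (Cedar loses to Basil; Basil loses to Fika; Fika loses to Juniper; Juniper loses to Cedar); the cycle Cedar → Juniper → Basil → Cedar rules out a Condorcet winner.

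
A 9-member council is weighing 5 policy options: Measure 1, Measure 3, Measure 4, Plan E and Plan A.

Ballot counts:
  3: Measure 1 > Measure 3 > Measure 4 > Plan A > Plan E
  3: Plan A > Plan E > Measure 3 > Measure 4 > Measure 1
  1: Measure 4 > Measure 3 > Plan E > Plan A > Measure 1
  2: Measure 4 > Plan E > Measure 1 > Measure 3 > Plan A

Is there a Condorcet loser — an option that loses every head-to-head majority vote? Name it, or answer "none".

none

Head-to-head results (9 council members):
Measure 1 vs Measure 3: 5 to 4, Measure 1.
Measure 1 vs Measure 4: Measure 4 wins 6–3.
Measure 1 vs Plan E: 3 for Measure 1, 6 for Plan E — Plan E by 6–3.
Measure 1 vs Plan A: Measure 1 wins 5–4.
Measure 3 vs Measure 4: Measure 3 wins 6–3.
Measure 3 vs Plan E: Measure 3 is ranked higher on 3+1 = 4 ballots, Plan E on 5. Plan E wins 5–4.
Measure 3 vs Plan A: 6 to 3, Measure 3.
Measure 4 vs Plan E: 6 to 3, Measure 4.
Measure 4 vs Plan A: 6 to 3, Measure 4.
Plan E vs Plan A: 1+2 = 3 for Plan E, 6 for Plan A — Plan A by 6–3.
Each option has at least one pairwise win (Measure 1 beats Measure 3; Measure 3 beats Measure 4; Measure 4 beats Measure 1; Plan E beats Measure 1; Plan A beats Plan E) — no Condorcet loser.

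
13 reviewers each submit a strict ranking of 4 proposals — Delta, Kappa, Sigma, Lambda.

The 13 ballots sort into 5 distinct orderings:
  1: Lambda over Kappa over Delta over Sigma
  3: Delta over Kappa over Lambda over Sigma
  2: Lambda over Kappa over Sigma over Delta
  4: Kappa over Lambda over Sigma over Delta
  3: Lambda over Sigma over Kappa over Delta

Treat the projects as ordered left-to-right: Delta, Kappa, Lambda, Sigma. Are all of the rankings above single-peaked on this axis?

yes

Axis positions: Delta=1, Kappa=2, Lambda=3, Sigma=4.
Faction 1 (peak Lambda at position 3): ranking walks positions 3-2-1-4, expanding outward from the peak — single-peaked.
Faction 2 (peak Delta at position 1): ranking walks positions 1-2-3-4, expanding outward from the peak — single-peaked.
Faction 3 (peak Lambda at position 3): ranking walks positions 3-2-4-1, expanding outward from the peak — single-peaked.
Faction 4 (peak Kappa at position 2): ranking walks positions 2-3-4-1, expanding outward from the peak — single-peaked.
Faction 5 (peak Lambda at position 3): ranking walks positions 3-4-2-1, expanding outward from the peak — single-peaked.
Every ranking is single-peaked on this axis.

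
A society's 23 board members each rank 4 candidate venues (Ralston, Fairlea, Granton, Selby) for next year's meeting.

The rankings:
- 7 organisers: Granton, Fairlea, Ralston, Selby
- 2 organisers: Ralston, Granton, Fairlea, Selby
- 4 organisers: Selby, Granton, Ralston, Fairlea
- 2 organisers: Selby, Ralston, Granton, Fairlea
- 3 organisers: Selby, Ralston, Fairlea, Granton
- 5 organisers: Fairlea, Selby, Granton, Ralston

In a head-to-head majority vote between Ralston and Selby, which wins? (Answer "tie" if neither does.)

Ballots ranking Ralston above Selby: 7 + 2 = 9.
Ballots ranking Selby above Ralston: 23 − 9 = 14.
Selby wins the head-to-head 14–9.

Selby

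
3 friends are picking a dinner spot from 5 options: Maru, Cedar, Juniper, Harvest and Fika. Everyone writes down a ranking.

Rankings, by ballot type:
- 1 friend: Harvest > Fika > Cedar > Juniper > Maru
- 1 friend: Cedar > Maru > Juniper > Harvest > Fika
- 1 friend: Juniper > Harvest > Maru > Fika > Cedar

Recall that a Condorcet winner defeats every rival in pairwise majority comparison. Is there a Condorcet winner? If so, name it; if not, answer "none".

Check each pair by majority over 3 ballots:
Maru vs Cedar: Maru preferred on 1 ballot; Cedar wins 2–1.
Maru vs Juniper: Maru preferred on 1 ballot; Juniper wins 2–1.
Maru vs Harvest: Maru preferred on 1 ballot; Harvest wins 2–1.
Maru vs Fika: 2 to 1, Maru.
Cedar vs Juniper: 2 to 1, Cedar.
Cedar vs Harvest: 1 to 2, Harvest.
Cedar vs Fika: 1 to 2, Fika.
Juniper vs Harvest: Juniper preferred on 1+1 = 2 ballots; Juniper wins 2–1.
Juniper vs Fika: Juniper preferred on 1+1 = 2 ballots; Juniper wins 2–1.
Harvest vs Fika: 1+1+1 = 3 for Harvest, 0 for Fika — Harvest by 3–0.
Every restaurant loses at least once (Maru loses to Cedar; Cedar loses to Harvest; Juniper loses to Cedar; Harvest loses to Juniper; Fika loses to Maru). The majority relation contains the cycle Maru beats Fika beats Cedar beats Maru, so there is no Condorcet winner.

none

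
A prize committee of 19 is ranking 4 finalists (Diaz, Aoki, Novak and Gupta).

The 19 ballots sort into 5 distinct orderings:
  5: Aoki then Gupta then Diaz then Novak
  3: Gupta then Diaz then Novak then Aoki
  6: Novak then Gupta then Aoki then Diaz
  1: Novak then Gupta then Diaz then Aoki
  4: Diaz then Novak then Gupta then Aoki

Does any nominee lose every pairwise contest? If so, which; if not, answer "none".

none

Head-to-head results (19 jurors):
Diaz vs Aoki: 8 to 11, Aoki.
Diaz vs Novak: 12 to 7, Diaz.
Diaz vs Gupta: Diaz preferred on 4 ballots; Gupta wins 15–4.
Aoki vs Novak: Novak, 14–5.
Aoki vs Gupta: Gupta, 14–5.
Novak–Gupta: Novak 11–8.
Each nominee has at least one pairwise win (Diaz beats Novak; Aoki beats Diaz; Novak beats Aoki; Gupta beats Diaz) — no Condorcet loser.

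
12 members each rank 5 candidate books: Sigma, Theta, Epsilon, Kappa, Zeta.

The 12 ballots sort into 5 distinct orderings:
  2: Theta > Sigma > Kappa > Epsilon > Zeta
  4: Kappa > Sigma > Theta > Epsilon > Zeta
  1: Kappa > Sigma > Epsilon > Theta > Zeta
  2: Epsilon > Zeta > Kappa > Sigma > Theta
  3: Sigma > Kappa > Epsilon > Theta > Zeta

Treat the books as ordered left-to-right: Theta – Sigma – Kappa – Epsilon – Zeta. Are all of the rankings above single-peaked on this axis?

Axis positions: Theta=1, Sigma=2, Kappa=3, Epsilon=4, Zeta=5.
Bloc 1 (peak Theta at position 1): ranking walks positions 1-2-3-4-5, expanding outward from the peak — single-peaked.
Bloc 2 (peak Kappa at position 3): ranking walks positions 3-2-1-4-5, expanding outward from the peak — single-peaked.
Bloc 3 (peak Kappa at position 3): ranking walks positions 3-2-4-1-5, expanding outward from the peak — single-peaked.
Bloc 4 (peak Epsilon at position 4): ranking walks positions 4-5-3-2-1, expanding outward from the peak — single-peaked.
Bloc 5 (peak Sigma at position 2): ranking walks positions 2-3-4-1-5, expanding outward from the peak — single-peaked.
Every ranking is single-peaked on this axis.

yes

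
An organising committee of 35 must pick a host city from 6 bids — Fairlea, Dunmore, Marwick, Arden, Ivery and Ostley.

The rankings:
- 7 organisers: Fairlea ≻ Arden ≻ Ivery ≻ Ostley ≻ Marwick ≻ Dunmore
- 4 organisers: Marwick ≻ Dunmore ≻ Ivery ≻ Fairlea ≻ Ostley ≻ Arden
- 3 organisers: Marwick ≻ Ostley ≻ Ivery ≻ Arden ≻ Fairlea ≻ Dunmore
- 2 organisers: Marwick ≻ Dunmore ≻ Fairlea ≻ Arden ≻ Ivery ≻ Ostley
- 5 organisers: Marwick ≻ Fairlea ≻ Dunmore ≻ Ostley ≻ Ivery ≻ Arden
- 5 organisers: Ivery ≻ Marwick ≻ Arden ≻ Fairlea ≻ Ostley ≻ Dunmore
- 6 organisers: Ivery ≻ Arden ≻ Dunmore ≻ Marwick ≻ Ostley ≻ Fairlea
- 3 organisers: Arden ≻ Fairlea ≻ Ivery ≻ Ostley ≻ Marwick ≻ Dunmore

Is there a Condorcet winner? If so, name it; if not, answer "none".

Ivery

Check each pair by majority over 35 ballots:
Fairlea vs Dunmore: Fairlea, 23–12.
Fairlea vs Marwick: Marwick, 25–10.
Fairlea vs Arden: Fairlea, 18–17.
Fairlea vs Ivery: Ivery, 18–17.
Fairlea vs Ostley: Fairlea wins 26–9.
Dunmore vs Marwick: Marwick, 29–6.
Dunmore–Arden: Arden 24–11.
Dunmore vs Ivery: Ivery wins 24–11.
Dunmore vs Ostley: Ostley, 18–17.
Marwick vs Arden: Marwick wins 19–16.
Marwick vs Ivery: Ivery, 21–14.
Marwick vs Ostley: Marwick wins 25–10.
Arden–Ivery: Ivery 23–12.
Arden vs Ostley: Arden, 23–12.
Ivery–Ostley: Ivery 27–8.
Ivery wins every pairwise contest, so Ivery is the Condorcet winner.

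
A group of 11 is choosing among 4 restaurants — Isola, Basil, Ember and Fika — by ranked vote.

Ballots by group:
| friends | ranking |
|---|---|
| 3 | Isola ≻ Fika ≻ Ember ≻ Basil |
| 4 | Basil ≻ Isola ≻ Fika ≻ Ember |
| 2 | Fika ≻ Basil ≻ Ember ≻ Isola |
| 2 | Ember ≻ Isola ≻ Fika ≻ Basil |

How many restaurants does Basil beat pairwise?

2

Basil against each rival (11 friends):
Basil–Isola: Basil 6–5.
Basil–Ember: Basil 6–5.
Basil vs Fika: Basil is ranked higher on 4 ballots, Fika on 7. Fika wins 7–4.
Basil beats Isola, Ember; loses to Fika — 2 pairwise wins.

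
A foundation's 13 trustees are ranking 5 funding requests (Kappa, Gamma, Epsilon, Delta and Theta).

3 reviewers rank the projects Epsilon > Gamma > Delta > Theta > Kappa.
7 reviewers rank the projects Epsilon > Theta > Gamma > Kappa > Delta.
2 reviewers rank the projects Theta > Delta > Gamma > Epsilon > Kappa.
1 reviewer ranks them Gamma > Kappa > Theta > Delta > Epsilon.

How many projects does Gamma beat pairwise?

2

Gamma against each rival (13 reviewers):
Gamma–Kappa: Gamma 13–0.
Gamma vs Epsilon: Gamma is ranked higher on 2+1 = 3 ballots, Epsilon on 10. Epsilon wins 10–3.
Gamma vs Delta: Gamma preferred on 3+7+1 = 11 ballots; Gamma wins 11–2.
Gamma vs Theta: Gamma is ranked higher on 3+1 = 4 ballots, Theta on 9. Theta wins 9–4.
Gamma beats Kappa, Delta; loses to Epsilon, Theta — 2 pairwise wins.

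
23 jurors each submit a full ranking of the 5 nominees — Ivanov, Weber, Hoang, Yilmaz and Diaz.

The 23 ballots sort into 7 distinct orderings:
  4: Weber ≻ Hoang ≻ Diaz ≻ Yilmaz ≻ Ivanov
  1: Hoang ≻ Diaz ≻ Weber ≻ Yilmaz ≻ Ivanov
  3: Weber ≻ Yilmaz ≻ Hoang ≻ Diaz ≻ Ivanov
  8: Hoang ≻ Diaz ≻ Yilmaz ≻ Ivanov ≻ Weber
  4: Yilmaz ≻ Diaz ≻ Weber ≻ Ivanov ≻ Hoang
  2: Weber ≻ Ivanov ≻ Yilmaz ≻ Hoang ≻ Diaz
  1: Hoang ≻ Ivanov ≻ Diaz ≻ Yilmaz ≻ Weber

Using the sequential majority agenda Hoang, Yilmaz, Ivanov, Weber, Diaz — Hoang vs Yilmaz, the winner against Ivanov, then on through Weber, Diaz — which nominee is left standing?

Diaz

Round 1: Hoang vs Yilmaz — 14–9, Hoang advances.
Round 2: Hoang vs Ivanov — 17–6, Hoang advances.
Round 3: Hoang vs Weber — 10–13, Weber advances.
Round 4: Weber vs Diaz — 9–14, Diaz advances.
Diaz survives the agenda.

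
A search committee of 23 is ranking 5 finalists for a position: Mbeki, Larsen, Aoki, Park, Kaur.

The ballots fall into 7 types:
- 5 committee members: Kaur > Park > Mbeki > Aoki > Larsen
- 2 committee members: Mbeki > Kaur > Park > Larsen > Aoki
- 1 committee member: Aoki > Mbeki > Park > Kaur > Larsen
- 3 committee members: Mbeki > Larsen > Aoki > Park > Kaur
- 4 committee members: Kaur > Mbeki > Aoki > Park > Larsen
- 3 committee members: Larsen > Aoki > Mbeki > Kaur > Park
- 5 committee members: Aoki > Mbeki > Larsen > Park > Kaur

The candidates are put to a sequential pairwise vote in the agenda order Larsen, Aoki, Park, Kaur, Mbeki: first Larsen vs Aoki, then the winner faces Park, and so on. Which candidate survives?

Mbeki

Round 1: Larsen vs Aoki — 8–15, Aoki advances.
Round 2: Aoki vs Park — 16–7, Aoki advances.
Round 3: Aoki vs Kaur — 12–11, Aoki advances.
Round 4: Aoki vs Mbeki — 9–14, Mbeki advances.
The agenda winner is Mbeki.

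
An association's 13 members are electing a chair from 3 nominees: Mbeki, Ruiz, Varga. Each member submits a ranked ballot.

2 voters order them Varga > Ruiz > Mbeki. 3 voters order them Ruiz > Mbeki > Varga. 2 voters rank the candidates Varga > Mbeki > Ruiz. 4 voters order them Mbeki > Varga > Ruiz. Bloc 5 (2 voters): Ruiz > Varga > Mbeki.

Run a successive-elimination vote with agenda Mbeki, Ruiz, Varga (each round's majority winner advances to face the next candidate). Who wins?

Round 1: Mbeki vs Ruiz — 6–7, Ruiz advances.
Round 2: Ruiz vs Varga — 5–8, Varga advances.
The agenda winner is Varga.

Varga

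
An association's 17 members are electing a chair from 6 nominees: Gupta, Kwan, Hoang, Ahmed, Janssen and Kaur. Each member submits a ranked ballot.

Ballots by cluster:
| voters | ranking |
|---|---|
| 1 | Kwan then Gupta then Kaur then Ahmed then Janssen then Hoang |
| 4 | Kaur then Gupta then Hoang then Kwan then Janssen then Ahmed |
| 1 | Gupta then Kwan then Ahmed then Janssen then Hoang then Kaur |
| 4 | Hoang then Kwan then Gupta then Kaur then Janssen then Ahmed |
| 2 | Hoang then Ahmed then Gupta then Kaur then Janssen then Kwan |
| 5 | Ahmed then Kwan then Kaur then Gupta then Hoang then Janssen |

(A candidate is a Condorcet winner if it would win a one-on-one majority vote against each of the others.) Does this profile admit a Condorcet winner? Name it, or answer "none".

Head-to-head results (17 voters):
Gupta vs Kwan: 4+1+2 = 7 for Gupta, 10 for Kwan — Kwan by 10–7.
Gupta vs Hoang: 1+4+1+5 = 11 for Gupta, 6 for Hoang — Gupta by 11–6.
Gupta vs Ahmed: Gupta preferred on 1+4+1+4 = 10 ballots; Gupta wins 10–7.
Gupta vs Janssen: 17 to 0, Gupta.
Gupta vs Kaur: 8 to 9, Kaur.
Kwan vs Hoang: 1+1+5 = 7 for Kwan, 10 for Hoang — Hoang by 10–7.
Kwan vs Ahmed: 1+4+1+4 = 10 for Kwan, 7 for Ahmed — Kwan by 10–7.
Kwan vs Janssen: 15 to 2, Kwan.
Kwan vs Kaur: Kwan is ranked higher on 1+1+4+5 = 11 ballots, Kaur on 6. Kwan wins 11–6.
Hoang vs Ahmed: Hoang preferred on 4+4+2 = 10 ballots; Hoang wins 10–7.
Hoang vs Janssen: Hoang is ranked higher on 4+4+2+5 = 15 ballots, Janssen on 2. Hoang wins 15–2.
Hoang vs Kaur: 1+4+2 = 7 for Hoang, 10 for Kaur — Kaur by 10–7.
Ahmed vs Janssen: 1+1+2+5 = 9 for Ahmed, 8 for Janssen — Ahmed by 9–8.
Ahmed vs Kaur: Ahmed preferred on 1+2+5 = 8 ballots; Kaur wins 9–8.
Janssen vs Kaur: 1 to 16, Kaur.
Every candidate loses at least once (Gupta loses to Kwan; Kwan loses to Hoang; Hoang loses to Gupta; Ahmed loses to Gupta; Janssen loses to Gupta; Kaur loses to Kwan). The majority relation contains the cycle Gupta > Hoang > Kwan > Gupta, so there is no Condorcet winner.

none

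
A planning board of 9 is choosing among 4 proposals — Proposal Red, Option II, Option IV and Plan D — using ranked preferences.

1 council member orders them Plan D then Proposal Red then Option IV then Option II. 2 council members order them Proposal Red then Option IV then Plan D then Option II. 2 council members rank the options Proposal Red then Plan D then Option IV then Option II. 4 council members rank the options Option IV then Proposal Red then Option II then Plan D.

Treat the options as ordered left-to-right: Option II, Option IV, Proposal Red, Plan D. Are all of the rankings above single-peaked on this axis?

yes

Axis positions: Option II=1, Option IV=2, Proposal Red=3, Plan D=4.
Type 1 (peak Plan D at position 4): ranking walks positions 4-3-2-1, expanding outward from the peak — single-peaked.
Type 2 (peak Proposal Red at position 3): ranking walks positions 3-2-4-1, expanding outward from the peak — single-peaked.
Type 3 (peak Proposal Red at position 3): ranking walks positions 3-4-2-1, expanding outward from the peak — single-peaked.
Type 4 (peak Option IV at position 2): ranking walks positions 2-3-1-4, expanding outward from the peak — single-peaked.
Every ranking is single-peaked on this axis.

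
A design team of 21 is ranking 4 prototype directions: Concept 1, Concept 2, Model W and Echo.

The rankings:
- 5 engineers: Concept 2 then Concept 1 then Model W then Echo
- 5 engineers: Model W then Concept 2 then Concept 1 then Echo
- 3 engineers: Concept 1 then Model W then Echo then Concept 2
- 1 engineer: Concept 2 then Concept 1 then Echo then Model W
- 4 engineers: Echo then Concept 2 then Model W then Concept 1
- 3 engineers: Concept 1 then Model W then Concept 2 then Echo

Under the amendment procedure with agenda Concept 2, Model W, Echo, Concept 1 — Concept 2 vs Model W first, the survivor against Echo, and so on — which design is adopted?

Round 1: Concept 2 vs Model W — 10–11, Model W advances.
Round 2: Model W vs Echo — 16–5, Model W advances.
Round 3: Model W vs Concept 1 — 9–12, Concept 1 advances.
Concept 1 survives the agenda.

Concept 1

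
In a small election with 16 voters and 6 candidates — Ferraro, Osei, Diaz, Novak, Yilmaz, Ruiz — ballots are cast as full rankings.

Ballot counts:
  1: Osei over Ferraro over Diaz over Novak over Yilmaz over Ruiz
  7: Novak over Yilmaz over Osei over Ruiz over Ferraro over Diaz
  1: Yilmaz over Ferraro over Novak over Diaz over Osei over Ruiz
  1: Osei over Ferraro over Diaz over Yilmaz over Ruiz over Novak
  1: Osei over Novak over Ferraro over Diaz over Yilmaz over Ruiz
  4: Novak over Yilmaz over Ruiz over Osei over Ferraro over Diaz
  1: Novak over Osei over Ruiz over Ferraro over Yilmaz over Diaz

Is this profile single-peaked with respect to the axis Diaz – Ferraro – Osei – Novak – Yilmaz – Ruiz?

no

Axis positions: Diaz=1, Ferraro=2, Osei=3, Novak=4, Yilmaz=5, Ruiz=6.
Type 1 (peak Osei at position 3): ranking walks positions 3-2-1-4-5-6, expanding outward from the peak — single-peaked.
Type 2 (peak Novak at position 4): ranking walks positions 4-5-3-6-2-1, expanding outward from the peak — single-peaked.
Type 3: ranking walks positions 5-2-4-1-3-6; Ferraro is ranked above Novak even though Novak lies between Ferraro and the peak Yilmaz on the axis — preferences dip and rise again. Not single-peaked.
Type 4: ranking walks positions 3-2-1-5-6-4; Yilmaz is ranked above Novak even though Novak lies between Yilmaz and the peak Osei on the axis — preferences dip and rise again. Not single-peaked.
Type 5 (peak Osei at position 3): ranking walks positions 3-4-2-1-5-6, expanding outward from the peak — single-peaked.
Type 6 (peak Novak at position 4): ranking walks positions 4-5-6-3-2-1, expanding outward from the peak — single-peaked.
Type 7: ranking walks positions 4-3-6-2-5-1; Ruiz is ranked above Yilmaz even though Yilmaz lies between Ruiz and the peak Novak on the axis — preferences dip and rise again. Not single-peaked.
Type 3 violates single-peakedness, so the profile is not single-peaked on this axis.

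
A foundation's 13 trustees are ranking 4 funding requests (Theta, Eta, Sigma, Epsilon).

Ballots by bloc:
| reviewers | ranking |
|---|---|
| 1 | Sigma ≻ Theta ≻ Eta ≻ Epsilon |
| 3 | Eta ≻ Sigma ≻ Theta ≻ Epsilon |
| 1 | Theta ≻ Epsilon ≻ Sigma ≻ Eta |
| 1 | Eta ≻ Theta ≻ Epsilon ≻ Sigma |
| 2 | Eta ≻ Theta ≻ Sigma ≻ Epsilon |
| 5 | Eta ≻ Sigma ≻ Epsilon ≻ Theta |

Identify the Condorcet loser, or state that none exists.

Head-to-head results (13 reviewers):
Theta vs Eta: Eta wins 11–2.
Theta vs Sigma: Theta is ranked higher on 1+1+2 = 4 ballots, Sigma on 9. Sigma wins 9–4.
Theta vs Epsilon: Theta wins 8–5.
Eta vs Sigma: 11 to 2, Eta.
Eta vs Epsilon: Eta wins 12–1.
Sigma vs Epsilon: Sigma preferred on 1+3+2+5 = 11 ballots; Sigma wins 11–2.
Epsilon is beaten in every head-to-head and is the Condorcet loser.

Epsilon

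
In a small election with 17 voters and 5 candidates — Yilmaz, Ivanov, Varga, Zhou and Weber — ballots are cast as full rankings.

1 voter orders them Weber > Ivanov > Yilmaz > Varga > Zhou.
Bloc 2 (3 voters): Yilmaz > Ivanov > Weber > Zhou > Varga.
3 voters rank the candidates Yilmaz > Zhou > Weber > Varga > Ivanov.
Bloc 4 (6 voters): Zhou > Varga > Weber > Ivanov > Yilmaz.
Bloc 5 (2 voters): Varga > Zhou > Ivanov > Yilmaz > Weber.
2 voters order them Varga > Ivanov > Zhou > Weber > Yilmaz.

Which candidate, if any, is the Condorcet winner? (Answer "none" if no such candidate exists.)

Zhou

Check each pair by majority over 17 ballots:
Yilmaz–Ivanov: Ivanov 11–6.
Yilmaz vs Varga: 7 to 10, Varga.
Yilmaz vs Zhou: Yilmaz preferred on 1+3+3 = 7 ballots; Zhou wins 10–7.
Yilmaz vs Weber: Weber wins 9–8.
Ivanov vs Varga: Ivanov preferred on 1+3 = 4 ballots; Varga wins 13–4.
Ivanov vs Zhou: Ivanov is ranked higher on 1+3+2 = 6 ballots, Zhou on 11. Zhou wins 11–6.
Ivanov vs Weber: Weber wins 10–7.
Varga vs Zhou: Zhou wins 12–5.
Varga–Weber: Varga 10–7.
Zhou vs Weber: Zhou is ranked higher on 3+6+2+2 = 13 ballots, Weber on 4. Zhou wins 13–4.
Only Zhou has no losses; Zhou is the Condorcet winner.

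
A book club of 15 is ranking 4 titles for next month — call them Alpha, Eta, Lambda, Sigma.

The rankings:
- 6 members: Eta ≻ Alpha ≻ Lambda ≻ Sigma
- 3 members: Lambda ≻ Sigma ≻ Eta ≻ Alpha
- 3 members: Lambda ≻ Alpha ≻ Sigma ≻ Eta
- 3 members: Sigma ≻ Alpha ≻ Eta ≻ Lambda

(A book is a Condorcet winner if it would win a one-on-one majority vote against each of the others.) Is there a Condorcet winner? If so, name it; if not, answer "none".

none

Head-to-head results (15 members):
Alpha vs Eta: 3+3 = 6 for Alpha, 9 for Eta — Eta by 9–6.
Alpha vs Lambda: 6+3 = 9 for Alpha, 6 for Lambda — Alpha by 9–6.
Alpha vs Sigma: Alpha is ranked higher on 6+3 = 9 ballots, Sigma on 6. Alpha wins 9–6.
Eta vs Lambda: 6+3 = 9 for Eta, 6 for Lambda — Eta by 9–6.
Eta vs Sigma: Eta preferred on 6 ballots; Sigma wins 9–6.
Lambda vs Sigma: Lambda preferred on 6+3+3 = 12 ballots; Lambda wins 12–3.
No book is unbeaten: Alpha loses to Eta; Eta loses to Sigma; Lambda loses to Alpha; Sigma loses to Alpha. In particular Alpha → Sigma → Eta → Alpha is a majority cycle — no Condorcet winner exists.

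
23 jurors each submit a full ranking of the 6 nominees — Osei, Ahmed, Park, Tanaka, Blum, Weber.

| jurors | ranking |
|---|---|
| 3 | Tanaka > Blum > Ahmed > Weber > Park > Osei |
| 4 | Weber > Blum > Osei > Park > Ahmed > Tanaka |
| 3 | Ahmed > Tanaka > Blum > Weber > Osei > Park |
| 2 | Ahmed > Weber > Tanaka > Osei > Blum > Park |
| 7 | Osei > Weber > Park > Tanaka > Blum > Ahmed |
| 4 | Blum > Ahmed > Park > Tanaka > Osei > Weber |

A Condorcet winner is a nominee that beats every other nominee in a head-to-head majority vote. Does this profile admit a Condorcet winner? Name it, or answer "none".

none

Pairwise majorities:
Osei vs Ahmed: 11 to 12, Ahmed.
Osei vs Park: 4+3+2+7 = 16 for Osei, 7 for Park — Osei by 16–7.
Osei vs Tanaka: 4+7 = 11 for Osei, 12 for Tanaka — Tanaka by 12–11.
Osei vs Blum: 2+7 = 9 for Osei, 14 for Blum — Blum by 14–9.
Osei vs Weber: 7+4 = 11 for Osei, 12 for Weber — Weber by 12–11.
Ahmed vs Park: 3+3+2+4 = 12 for Ahmed, 11 for Park — Ahmed by 12–11.
Ahmed vs Tanaka: Ahmed is ranked higher on 4+3+2+4 = 13 ballots, Tanaka on 10. Ahmed wins 13–10.
Ahmed vs Blum: Ahmed preferred on 3+2 = 5 ballots; Blum wins 18–5.
Ahmed vs Weber: 12 to 11, Ahmed.
Park vs Tanaka: 4+7+4 = 15 for Park, 8 for Tanaka — Park by 15–8.
Park vs Blum: 7 to 16, Blum.
Park vs Weber: 4 for Park, 19 for Weber — Weber by 19–4.
Tanaka vs Blum: 3+3+2+7 = 15 for Tanaka, 8 for Blum — Tanaka by 15–8.
Tanaka vs Weber: Tanaka preferred on 3+3+4 = 10 ballots; Weber wins 13–10.
Blum vs Weber: Blum preferred on 3+3+4 = 10 ballots; Weber wins 13–10.
Each nominee drops at least one matchup (Osei loses to Ahmed; Ahmed loses to Blum; Park loses to Osei; Tanaka loses to Ahmed; Blum loses to Tanaka; Weber loses to Ahmed); the cycle Osei → Park → Tanaka → Osei rules out a Condorcet winner.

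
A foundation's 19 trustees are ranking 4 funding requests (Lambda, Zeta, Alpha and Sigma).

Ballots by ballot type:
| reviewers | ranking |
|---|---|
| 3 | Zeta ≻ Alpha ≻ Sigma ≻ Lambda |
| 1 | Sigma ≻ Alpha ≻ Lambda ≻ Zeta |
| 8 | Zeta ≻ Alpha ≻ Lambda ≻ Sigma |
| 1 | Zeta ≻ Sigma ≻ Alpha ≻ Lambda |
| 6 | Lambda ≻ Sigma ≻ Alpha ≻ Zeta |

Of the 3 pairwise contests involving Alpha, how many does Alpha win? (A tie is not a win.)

2

Alpha against each rival (19 reviewers):
Alpha vs Lambda: Alpha wins 13–6.
Alpha–Zeta: Zeta 12–7.
Alpha vs Sigma: Alpha, 11–8.
Alpha beats Lambda, Sigma; loses to Zeta — 2 pairwise wins.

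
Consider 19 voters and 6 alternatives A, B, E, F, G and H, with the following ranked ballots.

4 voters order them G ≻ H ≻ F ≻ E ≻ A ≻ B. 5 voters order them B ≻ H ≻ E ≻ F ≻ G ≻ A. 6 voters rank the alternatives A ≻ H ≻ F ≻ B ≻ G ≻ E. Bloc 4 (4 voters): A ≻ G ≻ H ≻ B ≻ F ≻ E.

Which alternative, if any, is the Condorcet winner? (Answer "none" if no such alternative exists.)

Check each pair by majority over 19 ballots:
A vs B: A, 14–5.
A vs E: A wins 10–9.
A–F: A 10–9.
A vs G: 10 to 9, A.
A vs H: A preferred on 6+4 = 10 ballots; A wins 10–9.
B–E: B 15–4.
B–F: F 10–9.
B vs G: 5+6 = 11 for B, 8 for G — B by 11–8.
B vs H: 5 to 14, H.
E vs F: E preferred on 5 ballots; F wins 14–5.
E vs G: G, 14–5.
E–H: H 19–0.
F vs G: 5+6 = 11 for F, 8 for G — F by 11–8.
F vs H: F preferred on 0 ballots; H wins 19–0.
G vs H: 4+4 = 8 for G, 11 for H — H by 11–8.
Only A has no losses; A is the Condorcet winner.

A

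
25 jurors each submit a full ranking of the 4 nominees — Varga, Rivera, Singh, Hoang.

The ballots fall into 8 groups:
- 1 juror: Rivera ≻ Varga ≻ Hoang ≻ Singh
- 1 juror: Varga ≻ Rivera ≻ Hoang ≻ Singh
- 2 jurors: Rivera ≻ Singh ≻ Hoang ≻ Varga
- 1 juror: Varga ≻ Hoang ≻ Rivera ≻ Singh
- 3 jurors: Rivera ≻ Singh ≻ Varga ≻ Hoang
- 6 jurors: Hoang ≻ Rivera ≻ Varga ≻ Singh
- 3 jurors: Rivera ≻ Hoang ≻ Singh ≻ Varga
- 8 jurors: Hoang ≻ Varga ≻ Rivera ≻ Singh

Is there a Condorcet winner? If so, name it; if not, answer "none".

Pairwise majorities:
Varga vs Rivera: Rivera wins 15–10.
Varga–Singh: Varga 17–8.
Varga–Hoang: Hoang 19–6.
Rivera–Singh: Rivera 25–0.
Rivera vs Hoang: Hoang wins 15–10.
Singh–Hoang: Hoang 20–5.
Hoang beats each of Varga, Rivera, Singh — Hoang is the Condorcet winner.

Hoang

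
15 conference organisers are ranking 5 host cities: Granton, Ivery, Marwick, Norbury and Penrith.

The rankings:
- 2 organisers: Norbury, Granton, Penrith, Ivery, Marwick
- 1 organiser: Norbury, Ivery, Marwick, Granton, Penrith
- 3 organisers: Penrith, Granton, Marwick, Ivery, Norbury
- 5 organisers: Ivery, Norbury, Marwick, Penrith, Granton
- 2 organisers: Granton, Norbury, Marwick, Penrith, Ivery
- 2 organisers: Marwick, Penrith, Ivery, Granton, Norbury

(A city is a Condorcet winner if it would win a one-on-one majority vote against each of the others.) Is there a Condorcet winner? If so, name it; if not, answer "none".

Pairwise majorities:
Granton–Ivery: Ivery 8–7.
Granton vs Marwick: Marwick wins 8–7.
Granton vs Norbury: Norbury, 8–7.
Granton vs Penrith: Penrith, 10–5.
Ivery vs Marwick: Ivery wins 8–7.
Ivery vs Norbury: Ivery, 10–5.
Ivery–Penrith: Penrith 9–6.
Marwick–Norbury: Norbury 10–5.
Marwick vs Penrith: Marwick wins 10–5.
Norbury vs Penrith: 10 to 5, Norbury.
Every city loses at least once (Granton loses to Ivery; Ivery loses to Penrith; Marwick loses to Ivery; Norbury loses to Ivery; Penrith loses to Marwick). The majority relation contains the cycle Ivery → Marwick → Penrith → Ivery, so there is no Condorcet winner.

none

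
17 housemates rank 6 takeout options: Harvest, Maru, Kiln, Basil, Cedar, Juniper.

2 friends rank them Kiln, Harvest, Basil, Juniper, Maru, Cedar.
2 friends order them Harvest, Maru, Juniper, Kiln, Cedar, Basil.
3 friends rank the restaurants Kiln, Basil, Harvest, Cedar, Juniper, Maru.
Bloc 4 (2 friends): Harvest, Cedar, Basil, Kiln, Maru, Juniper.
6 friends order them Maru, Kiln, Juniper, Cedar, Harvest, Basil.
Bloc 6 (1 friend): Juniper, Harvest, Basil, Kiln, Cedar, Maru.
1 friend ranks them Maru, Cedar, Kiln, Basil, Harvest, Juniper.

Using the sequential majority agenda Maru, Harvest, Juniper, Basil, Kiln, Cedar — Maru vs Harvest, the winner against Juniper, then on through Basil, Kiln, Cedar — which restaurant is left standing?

Kiln

Round 1: Maru vs Harvest — 7–10, Harvest advances.
Round 2: Harvest vs Juniper — 10–7, Harvest advances.
Round 3: Harvest vs Basil — 13–4, Harvest advances.
Round 4: Harvest vs Kiln — 5–12, Kiln advances.
Round 5: Kiln vs Cedar — 14–3, Kiln advances.
The agenda winner is Kiln.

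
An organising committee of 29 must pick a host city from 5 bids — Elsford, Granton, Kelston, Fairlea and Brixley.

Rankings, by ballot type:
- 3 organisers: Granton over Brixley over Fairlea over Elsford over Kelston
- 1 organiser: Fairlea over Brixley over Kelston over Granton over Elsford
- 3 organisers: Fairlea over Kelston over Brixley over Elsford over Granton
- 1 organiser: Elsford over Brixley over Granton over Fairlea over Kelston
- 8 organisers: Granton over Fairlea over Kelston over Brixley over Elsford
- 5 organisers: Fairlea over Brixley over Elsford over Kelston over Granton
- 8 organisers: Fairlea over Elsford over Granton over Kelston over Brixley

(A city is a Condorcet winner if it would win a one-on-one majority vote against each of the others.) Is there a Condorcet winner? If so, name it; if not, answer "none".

Head-to-head results (29 organisers):
Elsford vs Granton: Elsford preferred on 3+1+5+8 = 17 ballots; Elsford wins 17–12.
Elsford vs Kelston: 17 to 12, Elsford.
Elsford vs Fairlea: Elsford preferred on 1 ballot; Fairlea wins 28–1.
Elsford vs Brixley: Elsford preferred on 1+8 = 9 ballots; Brixley wins 20–9.
Granton vs Kelston: Granton is ranked higher on 3+1+8+8 = 20 ballots, Kelston on 9. Granton wins 20–9.
Granton vs Fairlea: 12 to 17, Fairlea.
Granton vs Brixley: Granton preferred on 3+8+8 = 19 ballots; Granton wins 19–10.
Kelston vs Fairlea: 0 to 29, Fairlea.
Kelston vs Brixley: Kelston is ranked higher on 3+8+8 = 19 ballots, Brixley on 10. Kelston wins 19–10.
Fairlea vs Brixley: 25 to 4, Fairlea.
Fairlea defeats every rival head-to-head and is the Condorcet winner.

Fairlea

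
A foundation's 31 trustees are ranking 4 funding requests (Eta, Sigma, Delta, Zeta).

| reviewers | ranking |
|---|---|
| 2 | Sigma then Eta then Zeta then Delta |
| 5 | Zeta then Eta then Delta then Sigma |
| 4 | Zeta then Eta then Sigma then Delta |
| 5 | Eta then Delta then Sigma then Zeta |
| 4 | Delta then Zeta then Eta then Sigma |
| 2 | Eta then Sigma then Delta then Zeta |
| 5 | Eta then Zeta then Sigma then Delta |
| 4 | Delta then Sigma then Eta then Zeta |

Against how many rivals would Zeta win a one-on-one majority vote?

2

Zeta against each rival (31 reviewers):
Zeta vs Eta: Zeta preferred on 5+4+4 = 13 ballots; Eta wins 18–13.
Zeta vs Sigma: 18 to 13, Zeta.
Zeta vs Delta: Zeta is ranked higher on 2+5+4+5 = 16 ballots, Delta on 15. Zeta wins 16–15.
Zeta beats Sigma, Delta; loses to Eta — 2 pairwise wins.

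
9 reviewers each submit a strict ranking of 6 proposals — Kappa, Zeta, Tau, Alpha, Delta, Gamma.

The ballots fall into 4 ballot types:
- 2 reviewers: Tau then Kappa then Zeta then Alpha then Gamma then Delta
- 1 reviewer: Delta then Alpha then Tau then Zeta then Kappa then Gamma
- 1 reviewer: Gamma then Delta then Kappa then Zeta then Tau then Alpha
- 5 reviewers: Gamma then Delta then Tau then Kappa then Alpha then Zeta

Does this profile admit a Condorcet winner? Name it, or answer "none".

Gamma

Check each pair by majority over 9 ballots:
Kappa vs Zeta: Kappa preferred on 2+1+5 = 8 ballots; Kappa wins 8–1.
Kappa vs Tau: 1 to 8, Tau.
Kappa vs Alpha: Kappa preferred on 2+1+5 = 8 ballots; Kappa wins 8–1.
Kappa vs Delta: 2 for Kappa, 7 for Delta — Delta by 7–2.
Kappa vs Gamma: Kappa preferred on 2+1 = 3 ballots; Gamma wins 6–3.
Zeta vs Tau: 1 to 8, Tau.
Zeta vs Alpha: 3 to 6, Alpha.
Zeta vs Delta: 2 to 7, Delta.
Zeta vs Gamma: 2+1 = 3 for Zeta, 6 for Gamma — Gamma by 6–3.
Tau vs Alpha: 8 to 1, Tau.
Tau vs Delta: 2 to 7, Delta.
Tau vs Gamma: 3 to 6, Gamma.
Alpha vs Delta: 2 to 7, Delta.
Alpha vs Gamma: 2+1 = 3 for Alpha, 6 for Gamma — Gamma by 6–3.
Delta vs Gamma: Delta preferred on 1 ballot; Gamma wins 8–1.
Gamma beats each of Kappa, Zeta, Tau, Alpha, Delta — Gamma is the Condorcet winner.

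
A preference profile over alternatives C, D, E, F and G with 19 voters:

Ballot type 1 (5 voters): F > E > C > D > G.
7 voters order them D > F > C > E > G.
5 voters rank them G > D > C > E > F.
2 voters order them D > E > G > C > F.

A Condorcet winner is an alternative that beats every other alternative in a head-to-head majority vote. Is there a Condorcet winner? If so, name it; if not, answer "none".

D

Pairwise majorities:
C vs D: C preferred on 5 ballots; D wins 14–5.
C vs E: 12 to 7, C.
C vs F: 5+2 = 7 for C, 12 for F — F by 12–7.
C vs G: 12 to 7, C.
D vs E: 14 to 5, D.
D vs F: D is ranked higher on 7+5+2 = 14 ballots, F on 5. D wins 14–5.
D vs G: D is ranked higher on 5+7+2 = 14 ballots, G on 5. D wins 14–5.
E vs F: E is ranked higher on 5+2 = 7 ballots, F on 12. F wins 12–7.
E vs G: E preferred on 5+7+2 = 14 ballots; E wins 14–5.
F vs G: 5+7 = 12 for F, 7 for G — F by 12–7.
D wins every pairwise contest, so D is the Condorcet winner.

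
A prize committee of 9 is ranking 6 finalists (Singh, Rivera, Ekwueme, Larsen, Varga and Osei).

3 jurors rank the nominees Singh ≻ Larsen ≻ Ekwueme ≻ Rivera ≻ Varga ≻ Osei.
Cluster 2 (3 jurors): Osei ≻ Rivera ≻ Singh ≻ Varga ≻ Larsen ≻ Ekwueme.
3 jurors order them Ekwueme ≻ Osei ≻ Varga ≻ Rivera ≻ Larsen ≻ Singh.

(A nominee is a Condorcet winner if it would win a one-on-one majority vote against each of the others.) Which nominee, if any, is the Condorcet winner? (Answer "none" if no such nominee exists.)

Head-to-head results (9 jurors):
Singh vs Rivera: Rivera, 6–3.
Singh–Ekwueme: Singh 6–3.
Singh–Larsen: Singh 6–3.
Singh vs Varga: Singh, 6–3.
Singh vs Osei: Osei wins 6–3.
Rivera–Ekwueme: Ekwueme 6–3.
Rivera–Larsen: Rivera 6–3.
Rivera vs Varga: Rivera wins 6–3.
Rivera vs Osei: Osei wins 6–3.
Ekwueme vs Larsen: Larsen wins 6–3.
Ekwueme–Varga: Ekwueme 6–3.
Ekwueme vs Osei: Ekwueme wins 6–3.
Larsen–Varga: Varga 6–3.
Larsen vs Osei: Osei, 6–3.
Varga vs Osei: Osei, 6–3.
Each nominee drops at least one matchup (Singh loses to Rivera; Rivera loses to Ekwueme; Ekwueme loses to Singh; Larsen loses to Singh; Varga loses to Singh; Osei loses to Ekwueme); the cycle Singh → Ekwueme → Rivera → Singh rules out a Condorcet winner.

none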